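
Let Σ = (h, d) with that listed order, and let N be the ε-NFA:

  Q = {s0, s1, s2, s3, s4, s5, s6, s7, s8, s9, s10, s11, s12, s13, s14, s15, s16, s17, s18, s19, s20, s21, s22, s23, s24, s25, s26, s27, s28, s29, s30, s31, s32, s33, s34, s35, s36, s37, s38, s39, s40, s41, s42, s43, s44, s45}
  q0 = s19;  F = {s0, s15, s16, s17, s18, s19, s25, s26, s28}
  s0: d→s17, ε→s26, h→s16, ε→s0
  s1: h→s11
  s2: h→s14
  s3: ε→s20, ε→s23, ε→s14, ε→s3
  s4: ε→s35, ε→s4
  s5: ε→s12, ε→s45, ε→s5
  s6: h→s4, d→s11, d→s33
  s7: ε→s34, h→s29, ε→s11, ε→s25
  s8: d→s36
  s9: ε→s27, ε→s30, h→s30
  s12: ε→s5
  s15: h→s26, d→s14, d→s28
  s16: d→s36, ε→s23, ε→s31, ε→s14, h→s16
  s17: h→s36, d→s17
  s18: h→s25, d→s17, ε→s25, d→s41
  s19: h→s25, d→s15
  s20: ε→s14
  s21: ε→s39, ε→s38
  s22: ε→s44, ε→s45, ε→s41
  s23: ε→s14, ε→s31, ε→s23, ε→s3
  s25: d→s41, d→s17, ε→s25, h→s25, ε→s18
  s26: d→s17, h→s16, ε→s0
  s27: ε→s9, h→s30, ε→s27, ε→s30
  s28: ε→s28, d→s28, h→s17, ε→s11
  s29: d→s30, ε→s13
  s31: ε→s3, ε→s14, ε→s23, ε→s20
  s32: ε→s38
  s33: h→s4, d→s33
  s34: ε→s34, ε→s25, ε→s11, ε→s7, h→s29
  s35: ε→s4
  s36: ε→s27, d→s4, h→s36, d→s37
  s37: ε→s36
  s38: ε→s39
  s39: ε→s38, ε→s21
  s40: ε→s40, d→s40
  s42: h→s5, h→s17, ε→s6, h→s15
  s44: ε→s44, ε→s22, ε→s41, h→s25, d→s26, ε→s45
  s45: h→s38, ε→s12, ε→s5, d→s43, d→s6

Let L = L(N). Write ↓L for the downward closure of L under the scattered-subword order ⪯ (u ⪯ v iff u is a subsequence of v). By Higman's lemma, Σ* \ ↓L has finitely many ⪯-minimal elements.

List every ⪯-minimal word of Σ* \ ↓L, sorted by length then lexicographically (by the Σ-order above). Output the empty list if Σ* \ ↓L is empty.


|Q|=46, |F|=9, |δ|=109 (63 ε).
min D↑ (8 st, q0=0, F={6}): 0:h→1,d→2 1:h→1,d→3 2:h→4,d→5 3:h→6,d→3 4:h→7,d→3 5:h→3,d→5 6:h→6,d→6 7:h→7,d→6 [Hopcroft].
'hdh': run [23, 19, 9, 7] end={s27,s30,s35,s36,s37,s4,s9} ∉↓L; 3/3 deletions ∈↓L.
'dhhd': |S_i|=[23, 20, 16, 13, 7] end={s27,s30,s35,s36,s37,s4,s9} rej; 4/4 single-dels accept.
'ddhh': run [23, 20, 11, 8, 7] end={s27,s30,s35,s36,s37,s4,s9} ∉↓L; 4/4 deletions ∈↓L.
3 minimals (antichain).

Antichain: [hdh, dhhd, ddhh].


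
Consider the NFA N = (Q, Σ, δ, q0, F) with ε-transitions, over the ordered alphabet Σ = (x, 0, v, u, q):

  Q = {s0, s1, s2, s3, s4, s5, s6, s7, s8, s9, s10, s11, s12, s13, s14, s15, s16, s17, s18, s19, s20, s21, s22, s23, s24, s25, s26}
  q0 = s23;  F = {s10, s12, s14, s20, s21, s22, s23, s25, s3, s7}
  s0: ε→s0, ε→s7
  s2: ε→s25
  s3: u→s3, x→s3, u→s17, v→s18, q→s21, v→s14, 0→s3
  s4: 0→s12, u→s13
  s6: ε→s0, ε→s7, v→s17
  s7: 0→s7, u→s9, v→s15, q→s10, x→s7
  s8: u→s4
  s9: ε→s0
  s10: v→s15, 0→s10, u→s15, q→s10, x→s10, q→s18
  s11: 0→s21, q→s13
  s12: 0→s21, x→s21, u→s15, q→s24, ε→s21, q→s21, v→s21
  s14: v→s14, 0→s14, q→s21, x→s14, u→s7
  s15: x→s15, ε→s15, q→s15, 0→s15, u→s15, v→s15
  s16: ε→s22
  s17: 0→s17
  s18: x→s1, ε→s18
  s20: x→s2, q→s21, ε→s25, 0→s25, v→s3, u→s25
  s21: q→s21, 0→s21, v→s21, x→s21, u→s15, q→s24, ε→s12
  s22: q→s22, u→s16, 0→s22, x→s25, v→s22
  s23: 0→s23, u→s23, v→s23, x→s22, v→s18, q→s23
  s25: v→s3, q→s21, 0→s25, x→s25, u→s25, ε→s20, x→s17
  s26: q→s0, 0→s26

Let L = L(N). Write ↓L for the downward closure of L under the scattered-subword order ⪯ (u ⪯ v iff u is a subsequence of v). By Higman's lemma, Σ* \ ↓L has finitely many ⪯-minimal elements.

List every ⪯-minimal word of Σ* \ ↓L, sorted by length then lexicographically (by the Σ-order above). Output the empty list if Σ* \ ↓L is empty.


min(Σ*\↓L) = [xxqu, xxvvuv].

|Q|=27, |F|=10, |δ|=85 (13 ε).
min D↑ (9 st, q0=0, F={6}): 0:x→1,0→0,v→0,u→0,q→0 1:x→2,0→1,v→1,u→1,q→1 2:x→2,0→2,v→3,u→2,q→4 3:x→3,0→3,v→5,u→3,q→4 4:x→4,0→4,v→4,u→6,q→4 5:x→5,0→5,v→5,u→7,q→4 6:x→6,0→6,v→6,u→6,q→6 7:x→7,0→7,v→6,u→7,q→8 8:x→8,0→8,v→6,u→6,q→8.
'xxqu': run [19, 18, 16, 7, 1] end={s15} rej; 4/4 del acc.
'xxvvuv': |S_i|=[19, 18, 16, 13, 11, 7, 1] end={s15} ∉↓L; 6/6 deletions ∈↓L.
2 obstructions.


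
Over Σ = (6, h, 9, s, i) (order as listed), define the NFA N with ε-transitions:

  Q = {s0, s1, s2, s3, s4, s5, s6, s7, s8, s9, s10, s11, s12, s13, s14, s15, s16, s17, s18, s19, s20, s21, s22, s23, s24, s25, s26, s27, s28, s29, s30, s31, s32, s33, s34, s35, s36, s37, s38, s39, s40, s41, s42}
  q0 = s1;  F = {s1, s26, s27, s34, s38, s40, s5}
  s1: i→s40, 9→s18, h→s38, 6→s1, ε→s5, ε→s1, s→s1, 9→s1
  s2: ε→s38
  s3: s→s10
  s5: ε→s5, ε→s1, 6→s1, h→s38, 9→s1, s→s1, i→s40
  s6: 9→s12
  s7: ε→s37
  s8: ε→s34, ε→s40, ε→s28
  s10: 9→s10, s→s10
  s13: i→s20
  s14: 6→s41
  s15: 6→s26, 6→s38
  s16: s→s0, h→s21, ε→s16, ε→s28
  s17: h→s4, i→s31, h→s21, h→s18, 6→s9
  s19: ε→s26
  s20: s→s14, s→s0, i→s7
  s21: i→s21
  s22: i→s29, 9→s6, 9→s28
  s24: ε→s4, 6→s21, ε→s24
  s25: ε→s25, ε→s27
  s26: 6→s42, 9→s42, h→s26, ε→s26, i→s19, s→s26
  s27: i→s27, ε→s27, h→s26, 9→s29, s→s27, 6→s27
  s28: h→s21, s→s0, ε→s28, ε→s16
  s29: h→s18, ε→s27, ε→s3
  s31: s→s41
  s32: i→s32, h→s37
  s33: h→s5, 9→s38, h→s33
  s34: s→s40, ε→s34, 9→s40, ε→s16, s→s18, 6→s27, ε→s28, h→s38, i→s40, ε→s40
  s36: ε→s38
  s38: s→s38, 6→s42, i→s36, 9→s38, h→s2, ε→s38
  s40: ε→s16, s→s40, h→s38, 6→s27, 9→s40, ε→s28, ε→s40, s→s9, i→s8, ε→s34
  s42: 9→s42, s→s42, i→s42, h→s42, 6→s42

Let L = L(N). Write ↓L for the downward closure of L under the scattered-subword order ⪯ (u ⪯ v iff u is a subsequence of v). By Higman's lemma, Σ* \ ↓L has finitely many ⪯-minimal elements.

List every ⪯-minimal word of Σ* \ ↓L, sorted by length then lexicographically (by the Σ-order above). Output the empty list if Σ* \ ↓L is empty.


|Q|=43, |F|=7, |δ|=107 (32 ε).
min D↑ (6 st, q0=0, F={3}): 0:6→0,h→1,9→0,s→0,i→2 1:6→3,h→1,9→1,s→1,i→1 2:6→4,h→1,9→2,s→2,i→2 3:6→3,h→3,9→3,s→3,i→3 4:6→4,h→5,9→4,s→4,i→4 5:6→3,h→5,9→3,s→5,i→5 (ε-aug+det+¬).
'h6': run [21, 8, 1] end={s42} — reject; 2/2 del acc.
'i6h9': run [21, 19, 8, 4, 1] end={s42} rej; 4/4 deletions ∈↓L.
2 words, ⪯-incomp.

Antichain: [h6, i6h9].


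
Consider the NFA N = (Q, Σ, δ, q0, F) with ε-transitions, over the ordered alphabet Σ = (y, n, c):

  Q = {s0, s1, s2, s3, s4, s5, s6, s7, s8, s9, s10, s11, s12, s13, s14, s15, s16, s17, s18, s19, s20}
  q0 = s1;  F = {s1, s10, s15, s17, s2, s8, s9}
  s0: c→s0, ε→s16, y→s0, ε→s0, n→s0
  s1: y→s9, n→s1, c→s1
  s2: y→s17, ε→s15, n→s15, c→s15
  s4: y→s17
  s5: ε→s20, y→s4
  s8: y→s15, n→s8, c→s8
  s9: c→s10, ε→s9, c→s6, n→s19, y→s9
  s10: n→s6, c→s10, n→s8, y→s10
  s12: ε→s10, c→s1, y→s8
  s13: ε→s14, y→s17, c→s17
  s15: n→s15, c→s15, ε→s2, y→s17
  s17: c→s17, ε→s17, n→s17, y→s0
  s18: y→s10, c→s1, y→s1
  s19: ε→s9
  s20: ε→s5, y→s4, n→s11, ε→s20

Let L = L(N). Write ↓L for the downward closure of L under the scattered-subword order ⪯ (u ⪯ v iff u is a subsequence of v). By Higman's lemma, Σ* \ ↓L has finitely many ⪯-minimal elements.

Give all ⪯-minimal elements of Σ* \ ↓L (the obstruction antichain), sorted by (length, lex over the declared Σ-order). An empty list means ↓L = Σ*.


A = [ycnyyy].

|Q|=21, |F|=7, |δ|=49 (12 ε).
min D↑ (7 st, q0=0, F={6}): 0:y→1,n→0,c→0 1:y→1,n→1,c→2 2:y→2,n→3,c→2 3:y→4,n→3,c→3 4:y→5,n→4,c→4 5:y→6,n→5,c→5 6:y→6,n→6,c→6 (ε-aug+det+¬).
'ycnyyy': N↓-sim [11, 10, 8, 7, 5, 3, 2] end={s0,s16} rej; 6/6 single-dels accept.
1 obstructions.


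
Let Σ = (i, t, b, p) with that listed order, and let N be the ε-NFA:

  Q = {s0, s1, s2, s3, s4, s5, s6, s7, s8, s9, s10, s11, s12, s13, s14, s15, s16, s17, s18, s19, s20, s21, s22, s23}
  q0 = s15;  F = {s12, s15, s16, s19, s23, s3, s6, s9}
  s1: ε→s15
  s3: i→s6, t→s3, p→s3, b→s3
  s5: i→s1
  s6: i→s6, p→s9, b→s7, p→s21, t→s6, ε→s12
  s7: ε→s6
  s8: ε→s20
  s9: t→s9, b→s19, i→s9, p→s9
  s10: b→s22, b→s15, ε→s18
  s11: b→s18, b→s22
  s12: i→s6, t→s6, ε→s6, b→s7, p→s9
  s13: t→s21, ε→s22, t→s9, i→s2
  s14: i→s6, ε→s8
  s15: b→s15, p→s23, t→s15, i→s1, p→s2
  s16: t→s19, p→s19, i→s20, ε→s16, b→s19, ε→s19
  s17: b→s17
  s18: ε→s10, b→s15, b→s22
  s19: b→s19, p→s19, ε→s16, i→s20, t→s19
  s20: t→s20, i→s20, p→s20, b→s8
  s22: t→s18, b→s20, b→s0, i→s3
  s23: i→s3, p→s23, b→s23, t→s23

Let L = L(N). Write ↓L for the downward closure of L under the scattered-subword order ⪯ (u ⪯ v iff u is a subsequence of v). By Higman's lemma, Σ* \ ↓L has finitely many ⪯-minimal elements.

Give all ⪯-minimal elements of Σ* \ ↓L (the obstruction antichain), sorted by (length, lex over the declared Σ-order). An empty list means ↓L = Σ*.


|Q|=24, |F|=8, |δ|=66 (12 ε).
min D↑ (7 st, q0=0, F={6}): 0:i→0,t→0,b→0,p→1 1:i→2,t→1,b→1,p→1 2:i→3,t→2,b→2,p→2 3:i→3,t→3,b→3,p→4 4:i→4,t→4,b→5,p→4 5:i→6,t→5,b→5,p→5 6:i→6,t→6,b→6,p→6 [Hopcroft].
'piipbi': N↓-sim [14, 12, 10, 9, 6, 4, 2] end={s20,s8} — reject; 6/6 del acc.
1 minimals (antichain).

Antichain: [piipbi].


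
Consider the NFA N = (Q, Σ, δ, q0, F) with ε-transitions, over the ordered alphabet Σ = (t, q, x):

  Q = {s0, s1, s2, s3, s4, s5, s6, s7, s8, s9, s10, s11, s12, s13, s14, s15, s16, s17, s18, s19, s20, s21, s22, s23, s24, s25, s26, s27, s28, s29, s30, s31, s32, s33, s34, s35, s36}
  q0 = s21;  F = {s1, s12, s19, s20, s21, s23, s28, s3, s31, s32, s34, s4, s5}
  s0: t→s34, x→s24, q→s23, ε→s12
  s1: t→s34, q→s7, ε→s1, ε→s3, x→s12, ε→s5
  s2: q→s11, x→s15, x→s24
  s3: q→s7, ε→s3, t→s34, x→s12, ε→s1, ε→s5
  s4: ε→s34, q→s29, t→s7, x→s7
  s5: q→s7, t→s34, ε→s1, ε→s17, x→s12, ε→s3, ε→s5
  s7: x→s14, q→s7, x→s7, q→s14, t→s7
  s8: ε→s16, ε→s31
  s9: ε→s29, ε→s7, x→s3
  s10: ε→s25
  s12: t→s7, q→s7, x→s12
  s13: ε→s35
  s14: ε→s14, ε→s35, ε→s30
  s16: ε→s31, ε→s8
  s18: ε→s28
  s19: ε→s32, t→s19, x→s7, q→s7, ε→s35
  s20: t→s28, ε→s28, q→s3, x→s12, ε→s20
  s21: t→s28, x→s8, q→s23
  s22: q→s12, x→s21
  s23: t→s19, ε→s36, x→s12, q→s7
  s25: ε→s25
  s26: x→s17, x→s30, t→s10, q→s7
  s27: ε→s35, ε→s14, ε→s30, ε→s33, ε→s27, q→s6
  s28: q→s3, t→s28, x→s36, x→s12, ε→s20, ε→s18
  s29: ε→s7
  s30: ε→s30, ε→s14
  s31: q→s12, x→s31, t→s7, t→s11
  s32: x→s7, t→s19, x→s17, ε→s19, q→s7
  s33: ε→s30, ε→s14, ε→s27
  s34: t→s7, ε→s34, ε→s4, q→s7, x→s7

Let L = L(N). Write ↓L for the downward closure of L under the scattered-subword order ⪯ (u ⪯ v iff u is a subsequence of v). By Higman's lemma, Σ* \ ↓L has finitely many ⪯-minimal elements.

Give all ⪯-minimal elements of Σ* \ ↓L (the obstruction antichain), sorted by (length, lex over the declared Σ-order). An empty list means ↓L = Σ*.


min(Σ*\↓L) = [qq, xt, txq, qtx, tqtt].

|Q|=37, |F|=13, |δ|=107 (46 ε).
min D↑ (9 st, q0=0, F={7}): 0:t→1,q→2,x→3 1:t→1,q→4,x→5 2:t→6,q→7,x→5 3:t→7,q→5,x→3 4:t→8,q→7,x→5 5:t→7,q→7,x→5 6:t→6,q→7,x→7 7:t→7,q→7,x→7 8:t→7,q→7,x→7 [Hopcroft].
'qq': run [24, 16, 5] end={s14,s29,s30,s35,s7} — reject; 2/2 single-dels accept.
'xt': |S_i|=[24, 11, 5] end={s11,s14,s30,s35,s7} ∉↓L; 2/2 del acc.
'txq': run [24, 19, 7, 4] end={s14,s30,s35,s7} — reject; 3/3 deletions ∈↓L.
'qtx': run [24, 16, 10, 5] end={s14,s17,s30,s35,s7} ∉↓L; 3/3 single-dels accept.
'tqtt': N↓-sim [24, 19, 12, 7, 4] end={s14,s30,s35,s7} rej; 4/4 del acc.
5 minimals (antichain).


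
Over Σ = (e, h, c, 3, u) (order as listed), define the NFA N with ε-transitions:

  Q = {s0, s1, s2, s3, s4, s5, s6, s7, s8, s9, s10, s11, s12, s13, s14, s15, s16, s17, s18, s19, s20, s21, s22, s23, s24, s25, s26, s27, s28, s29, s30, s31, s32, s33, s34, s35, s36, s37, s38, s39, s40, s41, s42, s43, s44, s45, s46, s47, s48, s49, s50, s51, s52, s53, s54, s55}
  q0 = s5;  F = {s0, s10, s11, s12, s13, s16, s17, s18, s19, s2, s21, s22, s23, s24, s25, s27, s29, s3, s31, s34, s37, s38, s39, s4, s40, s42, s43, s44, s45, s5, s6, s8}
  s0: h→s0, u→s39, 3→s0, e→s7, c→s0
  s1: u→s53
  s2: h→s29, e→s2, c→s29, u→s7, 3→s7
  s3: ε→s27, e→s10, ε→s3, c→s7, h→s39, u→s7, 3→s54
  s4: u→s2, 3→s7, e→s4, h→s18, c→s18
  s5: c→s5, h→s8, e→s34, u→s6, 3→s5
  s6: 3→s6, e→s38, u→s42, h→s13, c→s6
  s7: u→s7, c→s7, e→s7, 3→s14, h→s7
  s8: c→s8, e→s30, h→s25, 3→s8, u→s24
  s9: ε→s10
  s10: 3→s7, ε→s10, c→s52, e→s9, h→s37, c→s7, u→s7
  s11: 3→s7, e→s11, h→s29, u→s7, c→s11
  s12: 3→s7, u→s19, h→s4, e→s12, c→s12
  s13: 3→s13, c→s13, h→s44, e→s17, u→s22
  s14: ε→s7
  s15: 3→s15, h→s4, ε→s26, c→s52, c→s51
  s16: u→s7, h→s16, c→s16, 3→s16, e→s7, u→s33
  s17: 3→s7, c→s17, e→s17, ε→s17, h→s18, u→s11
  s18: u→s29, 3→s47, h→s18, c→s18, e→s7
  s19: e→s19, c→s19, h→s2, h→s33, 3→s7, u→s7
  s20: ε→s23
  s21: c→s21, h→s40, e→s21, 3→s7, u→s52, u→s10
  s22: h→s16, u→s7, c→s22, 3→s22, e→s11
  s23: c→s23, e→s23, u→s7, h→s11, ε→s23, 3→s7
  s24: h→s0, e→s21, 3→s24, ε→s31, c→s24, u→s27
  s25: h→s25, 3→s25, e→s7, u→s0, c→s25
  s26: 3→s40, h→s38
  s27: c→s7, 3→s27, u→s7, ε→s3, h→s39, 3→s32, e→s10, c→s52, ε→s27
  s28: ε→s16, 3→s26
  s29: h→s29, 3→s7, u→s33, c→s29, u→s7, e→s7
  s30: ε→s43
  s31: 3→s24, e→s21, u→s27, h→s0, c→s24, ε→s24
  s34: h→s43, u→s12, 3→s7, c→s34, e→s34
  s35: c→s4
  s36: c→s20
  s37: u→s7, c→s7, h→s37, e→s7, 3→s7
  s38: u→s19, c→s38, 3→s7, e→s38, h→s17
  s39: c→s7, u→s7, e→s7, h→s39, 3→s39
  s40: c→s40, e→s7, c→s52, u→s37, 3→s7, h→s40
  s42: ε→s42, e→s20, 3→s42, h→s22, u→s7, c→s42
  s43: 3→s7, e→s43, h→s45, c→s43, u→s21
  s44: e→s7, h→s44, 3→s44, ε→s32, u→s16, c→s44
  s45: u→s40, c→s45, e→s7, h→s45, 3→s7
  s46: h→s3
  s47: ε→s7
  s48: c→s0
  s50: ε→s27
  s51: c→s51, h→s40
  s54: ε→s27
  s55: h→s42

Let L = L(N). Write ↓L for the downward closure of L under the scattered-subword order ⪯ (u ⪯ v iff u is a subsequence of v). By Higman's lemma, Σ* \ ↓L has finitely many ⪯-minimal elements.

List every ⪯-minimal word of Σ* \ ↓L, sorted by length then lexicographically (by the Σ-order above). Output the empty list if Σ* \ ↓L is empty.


min(Σ*\↓L) = [e3, hhe, uuu, huuc, euhce].

|Q|=56, |F|=32, |δ|=208 (20 ε).
min D↑ (31 st, q0=0, F={5}): 0:e→1,h→2,c→0,3→0,u→3 1:e→1,h→4,c→1,3→5,u→6 2:e→4,h→7,c→2,3→2,u→8 3:e→9,h→10,c→3,3→3,u→11 4:e→4,h→12,c→4,3→5,u→13 5:e→5,h→5,c→5,3→5,u→5 6:e→6,h→14,c→6,3→5,u→15 7:e→5,h→7,c→7,3→7,u→16 8:e→13,h→16,c→8,3→8,u→17 9:e→9,h→18,c→9,3→5,u→15 10:e→18,h→19,c→10,3→10,u→20 11:e→21,h→20,c→11,3→11,u→5 12:e→5,h→12,c→12,3→5,u→22 13:e→13,h→22,c→13,3→5,u→23 14:e→14,h→24,c→24,3→5,u→25 15:e→15,h→25,c→15,3→5,u→5 16:e→5,h→16,c→16,3→16,u→26 17:e→23,h→26,c→5,3→17,u→5 18:e→18,h→24,c→18,3→5,u→27 19:e→5,h→19,c→19,3→19,u→28 20:e→27,h→28,c→20,3→20,u→5 21:e→21,h→27,c→21,3→5,u→5 22:e→5,h→22,c→22,3→5,u→29 23:e→23,h→29,c→5,3→5,u→5 24:e→5,h→24,c→24,3→5,u→30 25:e→25,h→30,c→30,3→5,u→5 26:e→5,h→26,c→5,3→26,u→5 27:e→27,h→30,c→27,3→5,u→5 28:e→5,h→28,c→28,3→28,u→5 29:e→5,h→29,c→5,3→5,u→5 30:e→5,h→30,c→30,3→5,u→5.
'e3': |S_i|=[42, 25, 3] end={s14,s47,s7} ∉↓L; 2/2 del acc.
'hhe': |S_i|=[42, 33, 16, 2] end={s14,s7} rej; 3/3 del acc.
'uuu': N↓-sim [42, 35, 21, 3] end={s14,s33,s7} rej; 3/3 del acc.
'huuc': N↓-sim [42, 33, 22, 12, 3] end={s14,s52,s7} rej; 4/4 deletions ∈↓L.
'euhce': N↓-sim [42, 25, 17, 11, 9, 2] end={s14,s7} — reject; 5/5 del acc.
5 words, ⪯-incomp.


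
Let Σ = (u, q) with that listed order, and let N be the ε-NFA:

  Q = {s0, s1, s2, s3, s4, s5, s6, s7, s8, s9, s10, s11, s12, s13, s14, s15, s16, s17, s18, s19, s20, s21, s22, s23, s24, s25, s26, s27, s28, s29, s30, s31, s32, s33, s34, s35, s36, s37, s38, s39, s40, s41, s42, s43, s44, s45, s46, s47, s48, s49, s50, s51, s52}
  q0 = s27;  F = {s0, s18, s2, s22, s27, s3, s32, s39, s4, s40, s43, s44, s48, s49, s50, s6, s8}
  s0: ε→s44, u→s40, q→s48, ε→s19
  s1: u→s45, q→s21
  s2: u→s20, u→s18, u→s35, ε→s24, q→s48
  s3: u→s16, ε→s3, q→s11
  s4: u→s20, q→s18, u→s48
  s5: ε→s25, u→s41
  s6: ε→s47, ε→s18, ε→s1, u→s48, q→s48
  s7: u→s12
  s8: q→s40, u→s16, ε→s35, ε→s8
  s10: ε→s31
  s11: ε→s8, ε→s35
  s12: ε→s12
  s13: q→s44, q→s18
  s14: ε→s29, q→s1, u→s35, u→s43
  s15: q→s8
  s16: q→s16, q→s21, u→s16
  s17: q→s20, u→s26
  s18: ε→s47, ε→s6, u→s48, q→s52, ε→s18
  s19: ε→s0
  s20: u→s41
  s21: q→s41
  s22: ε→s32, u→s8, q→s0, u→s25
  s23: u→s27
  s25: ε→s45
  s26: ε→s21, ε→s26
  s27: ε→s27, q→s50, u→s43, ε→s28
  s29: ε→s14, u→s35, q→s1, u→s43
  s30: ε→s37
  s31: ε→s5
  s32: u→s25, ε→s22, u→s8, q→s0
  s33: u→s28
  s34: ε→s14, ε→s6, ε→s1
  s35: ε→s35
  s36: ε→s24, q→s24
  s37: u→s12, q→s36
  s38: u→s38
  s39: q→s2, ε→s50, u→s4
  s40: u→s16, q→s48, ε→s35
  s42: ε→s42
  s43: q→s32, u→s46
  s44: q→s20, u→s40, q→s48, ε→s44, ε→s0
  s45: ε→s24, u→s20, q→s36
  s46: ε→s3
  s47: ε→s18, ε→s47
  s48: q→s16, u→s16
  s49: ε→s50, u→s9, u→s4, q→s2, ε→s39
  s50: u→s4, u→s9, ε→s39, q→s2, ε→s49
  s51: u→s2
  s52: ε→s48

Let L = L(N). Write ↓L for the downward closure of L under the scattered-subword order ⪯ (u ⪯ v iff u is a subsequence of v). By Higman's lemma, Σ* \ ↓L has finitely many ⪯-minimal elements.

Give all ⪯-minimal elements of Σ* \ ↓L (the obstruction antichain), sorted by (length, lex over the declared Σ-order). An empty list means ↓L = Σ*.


Antichain: [uuu, quuq, qqqu, qqqq].

|Q|=53, |F|=17, |δ|=119 (48 ε).
min D↑ (13 st, q0=0, F={7}): 0:u→1,q→2 1:u→3,q→4 2:u→5,q→6 3:u→7,q→8 4:u→8,q→9 5:u→10,q→11 6:u→11,q→10 7:u→7,q→7 8:u→7,q→12 9:u→12,q→10 10:u→7,q→7 11:u→10,q→10 12:u→7,q→10.
'uuu': run [34, 28, 15, 4] end={s16,s20,s21,s41} — reject; 3/3 single-dels accept.
'quuq': |S_i|=[34, 29, 19, 8, 5] end={s16,s21,s24,s36,s41} ∉↓L; 4/4 del acc.
'qqqu': N↓-sim [34, 29, 19, 8, 3] end={s16,s21,s41} ∉↓L; 4/4 deletions ∈↓L.
'qqqq': N↓-sim [34, 29, 19, 8, 4] end={s16,s21,s24,s41} — reject; 4/4 deletions ∈↓L.
4 obstructions.


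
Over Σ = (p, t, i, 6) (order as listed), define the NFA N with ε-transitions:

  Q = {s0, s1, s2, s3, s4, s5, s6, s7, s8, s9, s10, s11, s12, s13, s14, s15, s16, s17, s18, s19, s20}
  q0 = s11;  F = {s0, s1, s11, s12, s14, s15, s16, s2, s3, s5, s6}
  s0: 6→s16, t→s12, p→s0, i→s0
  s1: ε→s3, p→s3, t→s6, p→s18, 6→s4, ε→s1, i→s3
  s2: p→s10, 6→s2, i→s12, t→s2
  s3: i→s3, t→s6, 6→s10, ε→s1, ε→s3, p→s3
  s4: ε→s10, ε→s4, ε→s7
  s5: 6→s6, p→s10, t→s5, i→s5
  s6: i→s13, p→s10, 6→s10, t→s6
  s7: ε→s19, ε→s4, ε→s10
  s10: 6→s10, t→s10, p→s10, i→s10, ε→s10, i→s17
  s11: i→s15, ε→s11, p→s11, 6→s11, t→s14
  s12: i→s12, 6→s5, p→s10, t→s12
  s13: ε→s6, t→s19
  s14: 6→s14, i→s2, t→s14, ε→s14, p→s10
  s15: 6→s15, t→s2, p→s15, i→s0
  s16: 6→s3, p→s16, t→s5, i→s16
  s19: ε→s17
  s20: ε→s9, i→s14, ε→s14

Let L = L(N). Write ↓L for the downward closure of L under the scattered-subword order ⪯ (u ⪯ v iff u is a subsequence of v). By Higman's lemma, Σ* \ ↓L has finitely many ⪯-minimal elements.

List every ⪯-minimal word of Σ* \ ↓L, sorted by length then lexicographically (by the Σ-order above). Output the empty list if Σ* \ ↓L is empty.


min(Σ*\↓L) = [tp, ii666].

|Q|=21, |F|=11, |δ|=69 (17 ε).
min D↑ (11 st, q0=0, F={3}): 0:p→0,t→1,i→2,6→0 1:p→3,t→1,i→4,6→1 2:p→2,t→4,i→5,6→2 3:p→3,t→3,i→3,6→3 4:p→3,t→4,i→6,6→4 5:p→5,t→6,i→5,6→7 6:p→3,t→6,i→6,6→8 7:p→7,t→8,i→7,6→9 8:p→3,t→8,i→8,6→10 9:p→9,t→10,i→9,6→3 10:p→3,t→10,i→10,6→3 [Hopcroft].
'tp': run [18, 9, 2] end={s10,s17} — reject; 2/2 single-dels accept.
'ii666': N↓-sim [18, 16, 14, 12, 10, 5] end={s10,s17,s19,s4,s7} — reject; 5/5 deletions ∈↓L.
2 obstructions.


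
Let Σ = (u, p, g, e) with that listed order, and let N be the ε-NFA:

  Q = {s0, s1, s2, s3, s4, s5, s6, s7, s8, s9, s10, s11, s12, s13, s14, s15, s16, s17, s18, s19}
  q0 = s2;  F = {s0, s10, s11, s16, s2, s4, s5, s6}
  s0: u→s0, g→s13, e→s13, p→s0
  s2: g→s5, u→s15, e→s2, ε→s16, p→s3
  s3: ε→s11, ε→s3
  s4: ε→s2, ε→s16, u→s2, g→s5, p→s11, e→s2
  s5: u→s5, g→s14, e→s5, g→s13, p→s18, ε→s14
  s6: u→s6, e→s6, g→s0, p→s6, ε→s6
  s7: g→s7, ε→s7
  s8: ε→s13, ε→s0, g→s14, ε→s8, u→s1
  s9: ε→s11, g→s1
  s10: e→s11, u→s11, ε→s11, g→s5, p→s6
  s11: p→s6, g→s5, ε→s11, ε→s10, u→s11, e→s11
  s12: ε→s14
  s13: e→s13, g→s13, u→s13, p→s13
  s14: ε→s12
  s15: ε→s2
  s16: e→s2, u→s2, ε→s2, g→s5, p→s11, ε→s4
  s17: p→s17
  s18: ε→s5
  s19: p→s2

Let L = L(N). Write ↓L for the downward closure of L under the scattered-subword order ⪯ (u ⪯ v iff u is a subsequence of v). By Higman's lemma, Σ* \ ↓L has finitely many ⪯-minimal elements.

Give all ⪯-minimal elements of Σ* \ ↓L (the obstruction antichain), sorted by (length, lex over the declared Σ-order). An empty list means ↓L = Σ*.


|Q|=20, |F|=8, |δ|=64 (21 ε).
min D↑ (6 st, q0=0, F={4}): 0:u→0,p→1,g→2,e→0 1:u→1,p→3,g→2,e→1 2:u→2,p→2,g→4,e→2 3:u→3,p→3,g→5,e→3 4:u→4,p→4,g→4,e→4 5:u→5,p→5,g→4,e→4 (ε-aug+det+¬).
'gg': |S_i|=[14, 6, 3] end={s12,s13,s14} — reject; 2/2 single-dels accept.
'ppge': run [14, 10, 7, 4, 1] end={s13} ∉↓L; 4/4 deletions ∈↓L.
2 obstructions.

A = [gg, ppge].


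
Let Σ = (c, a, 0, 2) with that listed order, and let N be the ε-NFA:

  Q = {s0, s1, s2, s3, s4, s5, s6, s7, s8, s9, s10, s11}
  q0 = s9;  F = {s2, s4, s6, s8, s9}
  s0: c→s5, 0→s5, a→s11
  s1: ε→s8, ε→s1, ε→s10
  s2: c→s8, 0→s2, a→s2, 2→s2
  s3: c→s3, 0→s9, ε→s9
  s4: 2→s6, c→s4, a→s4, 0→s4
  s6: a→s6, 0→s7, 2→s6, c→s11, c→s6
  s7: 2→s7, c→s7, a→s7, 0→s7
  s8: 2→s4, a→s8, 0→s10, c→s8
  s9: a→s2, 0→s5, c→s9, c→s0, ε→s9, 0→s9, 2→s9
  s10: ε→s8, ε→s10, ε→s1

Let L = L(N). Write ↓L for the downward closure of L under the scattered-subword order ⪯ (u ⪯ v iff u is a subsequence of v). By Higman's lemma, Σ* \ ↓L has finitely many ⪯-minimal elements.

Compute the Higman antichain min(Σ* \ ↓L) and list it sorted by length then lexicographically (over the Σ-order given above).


|Q|=12, |F|=5, |δ|=40 (8 ε).
min D↑ (6 st, q0=0, F={5}): 0:c→0,a→1,0→0,2→0 1:c→2,a→1,0→1,2→1 2:c→2,a→2,0→2,2→3 3:c→3,a→3,0→3,2→4 4:c→4,a→4,0→5,2→4 5:c→5,a→5,0→5,2→5 (ε-aug+det+¬).
'ac220': run [11, 8, 7, 4, 3, 1] end={s7} — reject; 5/5 del acc.
1 obstructions.

min(Σ*\↓L) = [ac220].


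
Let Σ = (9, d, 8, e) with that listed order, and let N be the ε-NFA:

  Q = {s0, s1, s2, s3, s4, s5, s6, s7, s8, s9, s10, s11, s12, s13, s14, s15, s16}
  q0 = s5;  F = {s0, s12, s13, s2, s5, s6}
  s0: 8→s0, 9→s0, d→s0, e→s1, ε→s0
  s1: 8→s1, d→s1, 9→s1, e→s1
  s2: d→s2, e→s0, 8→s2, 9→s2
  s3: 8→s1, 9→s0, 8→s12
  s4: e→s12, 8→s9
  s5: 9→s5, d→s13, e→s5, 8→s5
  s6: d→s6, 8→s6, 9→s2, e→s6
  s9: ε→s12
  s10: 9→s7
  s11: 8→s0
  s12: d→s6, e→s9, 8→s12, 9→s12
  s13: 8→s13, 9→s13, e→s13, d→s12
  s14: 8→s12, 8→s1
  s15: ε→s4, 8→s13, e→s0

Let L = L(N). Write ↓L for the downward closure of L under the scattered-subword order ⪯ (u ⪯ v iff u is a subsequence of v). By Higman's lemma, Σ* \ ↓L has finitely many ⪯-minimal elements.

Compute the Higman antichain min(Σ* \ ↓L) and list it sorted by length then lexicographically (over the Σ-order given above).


|Q|=17, |F|=6, |δ|=42 (3 ε).
min D↑ (7 st, q0=0, F={6}): 0:9→0,d→1,8→0,e→0 1:9→1,d→2,8→1,e→1 2:9→2,d→3,8→2,e→2 3:9→4,d→3,8→3,e→3 4:9→4,d→4,8→4,e→5 5:9→5,d→5,8→5,e→6 6:9→6,d→6,8→6,e→6.
'ddd9ee': N↓-sim [8, 7, 6, 4, 3, 2, 1] end={s1} — reject; 6/6 deletions ∈↓L.
1 words, ⪯-incomp.

Antichain: [ddd9ee].


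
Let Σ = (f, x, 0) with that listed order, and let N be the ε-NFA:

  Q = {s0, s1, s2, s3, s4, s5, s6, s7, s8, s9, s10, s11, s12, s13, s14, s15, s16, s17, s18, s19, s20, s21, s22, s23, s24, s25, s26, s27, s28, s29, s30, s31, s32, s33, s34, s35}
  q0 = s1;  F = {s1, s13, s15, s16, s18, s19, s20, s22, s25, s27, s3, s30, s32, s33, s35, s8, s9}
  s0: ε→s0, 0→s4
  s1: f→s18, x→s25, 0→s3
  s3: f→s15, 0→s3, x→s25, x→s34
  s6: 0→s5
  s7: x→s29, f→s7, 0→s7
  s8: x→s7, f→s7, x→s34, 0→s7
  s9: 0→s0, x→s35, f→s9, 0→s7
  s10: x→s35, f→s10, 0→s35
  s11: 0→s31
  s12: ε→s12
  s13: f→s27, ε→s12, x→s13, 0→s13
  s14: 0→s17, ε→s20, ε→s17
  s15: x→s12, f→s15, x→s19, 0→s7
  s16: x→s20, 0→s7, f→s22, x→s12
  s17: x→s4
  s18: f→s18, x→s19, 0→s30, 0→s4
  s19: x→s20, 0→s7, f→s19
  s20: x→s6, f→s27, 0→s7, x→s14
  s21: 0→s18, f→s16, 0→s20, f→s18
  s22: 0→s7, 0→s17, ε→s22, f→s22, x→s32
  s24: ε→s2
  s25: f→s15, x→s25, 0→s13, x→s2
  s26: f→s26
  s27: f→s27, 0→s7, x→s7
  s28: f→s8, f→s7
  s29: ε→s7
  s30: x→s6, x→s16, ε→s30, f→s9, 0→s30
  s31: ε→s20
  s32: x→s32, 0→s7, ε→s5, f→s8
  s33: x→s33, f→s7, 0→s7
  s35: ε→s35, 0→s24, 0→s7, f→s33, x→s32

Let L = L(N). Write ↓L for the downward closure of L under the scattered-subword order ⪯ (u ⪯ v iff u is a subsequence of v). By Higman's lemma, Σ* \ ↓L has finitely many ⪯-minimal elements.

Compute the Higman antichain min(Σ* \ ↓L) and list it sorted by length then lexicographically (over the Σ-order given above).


A = [fx0, xf0, 0f0, x0fx, fxxfx, f0fxff].

|Q|=36, |F|=17, |δ|=92 (12 ε).
min D↑ (18 st, q0=0, F={9}): 0:f→1,x→2,0→3 1:f→1,x→4,0→5 2:f→6,x→2,0→7 3:f→6,x→2,0→3 4:f→4,x→8,0→9 5:f→10,x→11,0→5 6:f→6,x→4,0→9 7:f→12,x→7,0→7 8:f→12,x→8,0→9 9:f→9,x→9,0→9 10:f→10,x→13,0→9 11:f→14,x→8,0→9 12:f→12,x→9,0→9 13:f→15,x→16,0→9 14:f→14,x→16,0→9 15:f→9,x→15,0→9 16:f→17,x→16,0→9 17:f→9,x→9,0→9.
'fx0': run [29, 25, 20, 7] end={s17,s2,s24,s29,s4,s5,s7} ∉↓L; 3/3 del acc.
'xf0': |S_i|=[29, 23, 17, 5] end={s17,s29,s4,s5,s7} ∉↓L; 3/3 deletions ∈↓L.
'0f0': run [29, 27, 22, 8] end={s0,s17,s2,s24,s29,s4,s5,s7} rej; 3/3 single-dels accept.
'x0fx': run [29, 23, 10, 3, 2] end={s29,s7} rej; 4/4 del acc.
'fxxfx': |S_i|=[29, 25, 20, 14, 5, 3] end={s29,s34,s7} — reject; 5/5 single-dels accept.
'f0fxff': |S_i|=[29, 25, 22, 16, 11, 5, 2] end={s29,s7} — reject; 6/6 single-dels accept.
6 obstructions.


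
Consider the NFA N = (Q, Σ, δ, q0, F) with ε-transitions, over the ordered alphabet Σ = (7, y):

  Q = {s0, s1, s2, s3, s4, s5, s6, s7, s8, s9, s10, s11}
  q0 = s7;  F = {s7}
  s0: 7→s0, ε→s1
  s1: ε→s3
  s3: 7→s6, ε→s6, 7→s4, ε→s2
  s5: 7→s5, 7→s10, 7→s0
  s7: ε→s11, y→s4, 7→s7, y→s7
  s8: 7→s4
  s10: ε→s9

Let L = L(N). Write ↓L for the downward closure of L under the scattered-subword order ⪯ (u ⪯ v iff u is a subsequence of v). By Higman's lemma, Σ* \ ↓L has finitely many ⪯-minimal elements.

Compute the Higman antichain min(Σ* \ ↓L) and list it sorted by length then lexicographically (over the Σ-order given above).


|Q|=12, |F|=1, |δ|=16 (6 ε).
min D↑ (1 st, q0=0, F={}): 0:7→0,y→0.
L(D↑) = ∅; no obstructions.

A = [].


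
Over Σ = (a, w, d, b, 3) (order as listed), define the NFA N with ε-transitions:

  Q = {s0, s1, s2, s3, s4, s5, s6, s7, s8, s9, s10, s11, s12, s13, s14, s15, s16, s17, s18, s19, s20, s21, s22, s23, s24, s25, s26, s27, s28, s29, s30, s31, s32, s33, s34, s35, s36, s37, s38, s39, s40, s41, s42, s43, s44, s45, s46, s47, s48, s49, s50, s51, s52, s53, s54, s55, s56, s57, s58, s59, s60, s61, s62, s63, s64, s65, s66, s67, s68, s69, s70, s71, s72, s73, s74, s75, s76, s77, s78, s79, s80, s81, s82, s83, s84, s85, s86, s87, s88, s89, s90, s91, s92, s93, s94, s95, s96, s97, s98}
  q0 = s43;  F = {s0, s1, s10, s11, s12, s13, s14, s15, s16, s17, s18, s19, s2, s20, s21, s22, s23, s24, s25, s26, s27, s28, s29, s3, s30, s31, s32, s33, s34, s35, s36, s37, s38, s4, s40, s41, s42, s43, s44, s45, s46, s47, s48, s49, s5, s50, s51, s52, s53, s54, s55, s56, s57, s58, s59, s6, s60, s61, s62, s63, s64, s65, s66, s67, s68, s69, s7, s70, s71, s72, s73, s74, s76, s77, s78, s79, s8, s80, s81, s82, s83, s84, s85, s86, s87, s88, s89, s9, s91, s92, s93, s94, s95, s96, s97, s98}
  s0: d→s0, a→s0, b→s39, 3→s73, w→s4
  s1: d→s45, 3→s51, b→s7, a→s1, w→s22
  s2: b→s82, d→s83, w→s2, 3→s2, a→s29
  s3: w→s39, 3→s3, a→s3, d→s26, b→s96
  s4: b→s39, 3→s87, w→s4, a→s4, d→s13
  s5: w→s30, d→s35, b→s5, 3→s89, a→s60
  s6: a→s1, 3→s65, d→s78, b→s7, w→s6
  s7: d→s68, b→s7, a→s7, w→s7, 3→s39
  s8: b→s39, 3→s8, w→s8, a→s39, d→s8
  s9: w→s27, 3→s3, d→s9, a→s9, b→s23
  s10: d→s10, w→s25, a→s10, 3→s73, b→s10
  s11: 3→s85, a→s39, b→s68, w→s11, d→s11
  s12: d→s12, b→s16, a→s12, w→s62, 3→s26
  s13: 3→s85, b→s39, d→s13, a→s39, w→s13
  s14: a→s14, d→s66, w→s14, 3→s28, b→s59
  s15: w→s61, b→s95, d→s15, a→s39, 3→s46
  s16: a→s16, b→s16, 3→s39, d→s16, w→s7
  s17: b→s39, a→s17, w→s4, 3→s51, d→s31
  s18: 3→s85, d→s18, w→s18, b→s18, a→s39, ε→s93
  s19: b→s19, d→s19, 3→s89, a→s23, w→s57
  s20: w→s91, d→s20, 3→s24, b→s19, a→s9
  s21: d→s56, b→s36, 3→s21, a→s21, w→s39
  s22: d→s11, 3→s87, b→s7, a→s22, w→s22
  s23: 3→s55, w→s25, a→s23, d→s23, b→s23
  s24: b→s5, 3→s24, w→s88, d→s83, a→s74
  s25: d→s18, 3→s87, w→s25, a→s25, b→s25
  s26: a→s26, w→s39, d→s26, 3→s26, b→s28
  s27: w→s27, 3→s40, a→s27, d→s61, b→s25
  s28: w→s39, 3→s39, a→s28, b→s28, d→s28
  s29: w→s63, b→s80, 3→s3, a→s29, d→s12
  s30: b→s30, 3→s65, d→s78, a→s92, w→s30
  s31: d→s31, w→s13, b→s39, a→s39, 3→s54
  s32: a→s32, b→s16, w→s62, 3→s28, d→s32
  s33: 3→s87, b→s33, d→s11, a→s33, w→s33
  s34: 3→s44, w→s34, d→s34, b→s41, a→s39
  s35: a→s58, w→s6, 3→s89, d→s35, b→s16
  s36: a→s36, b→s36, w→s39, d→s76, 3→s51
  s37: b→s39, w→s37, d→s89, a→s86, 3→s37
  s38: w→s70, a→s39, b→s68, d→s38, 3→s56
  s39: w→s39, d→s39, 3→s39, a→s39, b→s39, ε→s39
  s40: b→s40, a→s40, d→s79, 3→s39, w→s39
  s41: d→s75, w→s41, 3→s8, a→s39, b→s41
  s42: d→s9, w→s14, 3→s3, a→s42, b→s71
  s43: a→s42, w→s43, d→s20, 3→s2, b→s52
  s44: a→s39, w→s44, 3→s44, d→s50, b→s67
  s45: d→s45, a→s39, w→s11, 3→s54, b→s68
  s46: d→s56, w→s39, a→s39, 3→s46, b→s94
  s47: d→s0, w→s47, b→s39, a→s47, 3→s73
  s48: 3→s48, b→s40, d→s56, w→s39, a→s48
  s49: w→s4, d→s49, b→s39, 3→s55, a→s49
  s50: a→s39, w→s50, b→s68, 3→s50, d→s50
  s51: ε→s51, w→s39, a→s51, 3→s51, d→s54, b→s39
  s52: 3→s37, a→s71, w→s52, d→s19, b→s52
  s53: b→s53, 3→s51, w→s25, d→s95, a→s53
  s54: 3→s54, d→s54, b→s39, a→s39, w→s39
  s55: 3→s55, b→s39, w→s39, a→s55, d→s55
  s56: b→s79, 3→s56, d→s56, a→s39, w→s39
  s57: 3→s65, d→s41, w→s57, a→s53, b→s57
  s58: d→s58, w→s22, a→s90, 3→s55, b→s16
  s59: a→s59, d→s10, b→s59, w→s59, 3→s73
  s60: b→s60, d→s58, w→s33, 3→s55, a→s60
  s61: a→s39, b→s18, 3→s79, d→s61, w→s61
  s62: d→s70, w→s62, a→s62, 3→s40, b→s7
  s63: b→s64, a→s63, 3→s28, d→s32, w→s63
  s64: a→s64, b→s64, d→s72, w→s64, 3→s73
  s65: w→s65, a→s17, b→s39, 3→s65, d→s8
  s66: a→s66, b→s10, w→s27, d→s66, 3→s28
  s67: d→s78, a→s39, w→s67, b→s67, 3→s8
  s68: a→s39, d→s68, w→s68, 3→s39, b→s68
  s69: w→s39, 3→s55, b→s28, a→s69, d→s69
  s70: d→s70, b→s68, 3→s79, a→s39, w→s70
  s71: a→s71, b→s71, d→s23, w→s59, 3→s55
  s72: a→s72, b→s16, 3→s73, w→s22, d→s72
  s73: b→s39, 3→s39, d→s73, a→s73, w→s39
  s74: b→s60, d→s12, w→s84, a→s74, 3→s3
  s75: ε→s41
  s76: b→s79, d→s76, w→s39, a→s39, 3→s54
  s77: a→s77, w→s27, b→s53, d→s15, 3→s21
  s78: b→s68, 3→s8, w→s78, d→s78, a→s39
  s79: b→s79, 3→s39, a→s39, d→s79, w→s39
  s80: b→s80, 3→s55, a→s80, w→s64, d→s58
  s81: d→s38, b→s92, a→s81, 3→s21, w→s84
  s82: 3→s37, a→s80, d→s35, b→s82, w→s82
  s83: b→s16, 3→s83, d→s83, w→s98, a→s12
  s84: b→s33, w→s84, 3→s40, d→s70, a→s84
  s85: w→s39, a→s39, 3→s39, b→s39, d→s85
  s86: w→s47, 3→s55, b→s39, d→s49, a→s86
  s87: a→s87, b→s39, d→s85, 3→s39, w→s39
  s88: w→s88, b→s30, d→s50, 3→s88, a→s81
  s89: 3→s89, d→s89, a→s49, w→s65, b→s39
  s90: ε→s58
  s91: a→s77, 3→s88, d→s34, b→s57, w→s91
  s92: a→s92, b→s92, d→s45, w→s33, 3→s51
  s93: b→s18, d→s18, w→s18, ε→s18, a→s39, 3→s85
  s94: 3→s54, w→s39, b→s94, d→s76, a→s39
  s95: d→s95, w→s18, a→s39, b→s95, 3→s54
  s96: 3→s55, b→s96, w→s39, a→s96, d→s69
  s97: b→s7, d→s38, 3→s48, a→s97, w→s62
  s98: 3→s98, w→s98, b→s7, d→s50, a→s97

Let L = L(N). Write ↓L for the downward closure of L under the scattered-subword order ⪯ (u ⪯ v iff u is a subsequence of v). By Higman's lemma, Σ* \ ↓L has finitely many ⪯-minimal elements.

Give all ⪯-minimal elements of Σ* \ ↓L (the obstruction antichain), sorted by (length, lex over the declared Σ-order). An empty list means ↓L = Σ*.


|Q|=99, |F|=96, |δ|=491 (6 ε).
min D↑ (96 st, q0=0, F={22}): 0:a→1,w→0,d→2,b→3,3→4 1:a→1,w→5,d→6,b→7,3→8 2:a→6,w→9,d→2,b→10,3→11 3:a→7,w→3,d→10,b→3,3→12 4:a→13,w→4,d→14,b→15,3→4 5:a→5,w→5,d→16,b→17,3→18 6:a→6,w→19,d→6,b→20,3→8 7:a→7,w→17,d→20,b→7,3→21 8:a→8,w→22,d→23,b→24,3→8 9:a→25,w→9,d→26,b→27,3→28 10:a→20,w→27,d→10,b→10,3→29 11:a→30,w→28,d→14,b→31,3→11 12:a→32,w→12,d→29,b→22,3→12 13:a→13,w→33,d→34,b→35,3→8 14:a→34,w→36,d→14,b→37,3→14 15:a→35,w→15,d→38,b→15,3→12 16:a→16,w→19,d→16,b→39,3→18 17:a→17,w→17,d→39,b→17,3→40 18:a→18,w→22,d→18,b→18,3→22 19:a→19,w→19,d→41,b→42,3→43 20:a→20,w→42,d→20,b→20,3→21 21:a→21,w→22,d→21,b→22,3→21 22:a→22,w→22,d→22,b→22,3→22 23:a→23,w→22,d→23,b→18,3→23 24:a→24,w→22,d→44,b→24,3→21 25:a→25,w→19,d→45,b→46,3→47 26:a→22,w→26,d→26,b→48,3→49 27:a→46,w→27,d→48,b→27,3→50 28:a→51,w→28,d→52,b→53,3→28 29:a→54,w→50,d→29,b→22,3→29 30:a→30,w→55,d→34,b→56,3→8 31:a→56,w→53,d→38,b→31,3→29 32:a→32,w→57,d→54,b→22,3→21 33:a→33,w→33,d→58,b→59,3→18 34:a→34,w→60,d→34,b→37,3→23 35:a→35,w→59,d→61,b→35,3→21 36:a→62,w→36,d→52,b→63,3→36 37:a→37,w→63,d→37,b→37,3→22 38:a→61,w→64,d→38,b→37,3→29 39:a→39,w→42,d→39,b→39,3→40 40:a→40,w→22,d→40,b→22,3→22 41:a→22,w→41,d→41,b→65,3→66 42:a→42,w→42,d→65,b→42,3→67 43:a→43,w→22,d→66,b→43,3→22 44:a→44,w→22,d→44,b→18,3→21 45:a→22,w→41,d→45,b→68,3→69 46:a→46,w→42,d→68,b→46,3→70 47:a→47,w→22,d→71,b→72,3→47 48:a→22,w→48,d→48,b→48,3→73 49:a→22,w→49,d→52,b→74,3→49 50:a→75,w→50,d→73,b→22,3→50 51:a→51,w→55,d→76,b→77,3→47 52:a→22,w→52,d→52,b→78,3→52 53:a→77,w→53,d→79,b→53,3→50 54:a→54,w→80,d→54,b→22,3→21 55:a→55,w→55,d→81,b→82,3→43 56:a→56,w→82,d→61,b→56,3→21 57:a→57,w→57,d→83,b→22,3→40 58:a→58,w→60,d→58,b→37,3→18 59:a→59,w→59,d→84,b→59,3→40 60:a→60,w→60,d→81,b→63,3→43 61:a→61,w→85,d→61,b→37,3→21 62:a→62,w→60,d→76,b→63,3→86 63:a→63,w→63,d→78,b→63,3→22 64:a→87,w→64,d→79,b→63,3→50 65:a→22,w→65,d→65,b→65,3→88 66:a→22,w→22,d→66,b→66,3→22 67:a→67,w→22,d→88,b→22,3→22 68:a→22,w→65,d→68,b→68,3→89 69:a→22,w→22,d→71,b→90,3→69 70:a→70,w→22,d→89,b→22,3→70 71:a→22,w→22,d→71,b→66,3→71 72:a→72,w→22,d→91,b→72,3→70 73:a→22,w→73,d→73,b→22,3→73 74:a→22,w→74,d→79,b→74,3→73 75:a→75,w→80,d→92,b→22,3→70 76:a→22,w→81,d→76,b→78,3→71 77:a→77,w→82,d→93,b→77,3→70 78:a→22,w→78,d→78,b→78,3→22 79:a→22,w→79,d→79,b→78,3→73 80:a→80,w→80,d→94,b→22,3→67 81:a→22,w→81,d→81,b→78,3→66 82:a→82,w→82,d→95,b→82,3→67 83:a→83,w→80,d→83,b→22,3→40 84:a→84,w→85,d→84,b→37,3→40 85:a→85,w→85,d→95,b→63,3→67 86:a→86,w→22,d→71,b→43,3→86 87:a→87,w→85,d→93,b→63,3→70 88:a→22,w→22,d→88,b→22,3→22 89:a→22,w→22,d→89,b→22,3→89 90:a→22,w→22,d→91,b→90,3→89 91:a→22,w→22,d→91,b→66,3→89 92:a→22,w→94,d→92,b→22,3→89 93:a→22,w→95,d→93,b→78,3→89 94:a→22,w→94,d→94,b→22,3→88 95:a→22,w→95,d→95,b→78,3→88 [Hopcroft].
'a3w': |S_i|=[99, 72, 21, 1] end={s39} ∉↓L; 3/3 deletions ∈↓L.
'b3b': run [99, 63, 19, 1] end={s39} — reject; 3/3 deletions ∈↓L.
'aw33': N↓-sim [99, 72, 33, 7, 1] end={s39} rej; 4/4 deletions ∈↓L.
'dwda': N↓-sim [99, 84, 56, 28, 1] end={s39} rej; 4/4 del acc.
'3db3': run [99, 73, 46, 7, 1] end={s39} ∉↓L; 4/4 del acc.
5 words, ⪯-incomp.

Antichain: [a3w, b3b, aw33, dwda, 3db3].


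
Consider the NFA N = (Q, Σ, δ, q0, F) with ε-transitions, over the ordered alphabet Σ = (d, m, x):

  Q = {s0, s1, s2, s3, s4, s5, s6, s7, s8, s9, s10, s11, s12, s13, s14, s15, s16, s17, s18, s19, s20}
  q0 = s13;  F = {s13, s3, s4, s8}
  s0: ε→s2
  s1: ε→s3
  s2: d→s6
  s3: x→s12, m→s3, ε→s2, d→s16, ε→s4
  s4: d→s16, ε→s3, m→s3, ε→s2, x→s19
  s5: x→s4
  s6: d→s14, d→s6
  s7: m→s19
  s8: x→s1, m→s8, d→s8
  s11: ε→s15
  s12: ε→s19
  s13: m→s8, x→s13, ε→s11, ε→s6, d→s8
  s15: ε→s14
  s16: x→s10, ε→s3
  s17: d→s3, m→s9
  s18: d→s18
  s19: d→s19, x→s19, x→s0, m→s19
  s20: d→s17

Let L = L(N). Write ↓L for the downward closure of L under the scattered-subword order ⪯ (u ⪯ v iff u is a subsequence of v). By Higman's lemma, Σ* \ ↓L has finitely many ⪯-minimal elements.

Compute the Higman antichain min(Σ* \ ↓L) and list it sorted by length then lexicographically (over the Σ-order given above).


min(Σ*\↓L) = [dxx, mxx].

|Q|=21, |F|=4, |δ|=38 (12 ε).
min D↑ (4 st, q0=0, F={3}): 0:d→1,m→1,x→0 1:d→1,m→1,x→2 2:d→2,m→2,x→3 3:d→3,m→3,x→3 [Hopcroft].
'dxx': N↓-sim [15, 12, 11, 7] end={s0,s10,s12,s14,s19,s2,s6} — reject; 3/3 single-dels accept.
'mxx': N↓-sim [15, 12, 11, 7] end={s0,s10,s12,s14,s19,s2,s6} — reject; 3/3 del acc.
2 words, ⪯-incomp.
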